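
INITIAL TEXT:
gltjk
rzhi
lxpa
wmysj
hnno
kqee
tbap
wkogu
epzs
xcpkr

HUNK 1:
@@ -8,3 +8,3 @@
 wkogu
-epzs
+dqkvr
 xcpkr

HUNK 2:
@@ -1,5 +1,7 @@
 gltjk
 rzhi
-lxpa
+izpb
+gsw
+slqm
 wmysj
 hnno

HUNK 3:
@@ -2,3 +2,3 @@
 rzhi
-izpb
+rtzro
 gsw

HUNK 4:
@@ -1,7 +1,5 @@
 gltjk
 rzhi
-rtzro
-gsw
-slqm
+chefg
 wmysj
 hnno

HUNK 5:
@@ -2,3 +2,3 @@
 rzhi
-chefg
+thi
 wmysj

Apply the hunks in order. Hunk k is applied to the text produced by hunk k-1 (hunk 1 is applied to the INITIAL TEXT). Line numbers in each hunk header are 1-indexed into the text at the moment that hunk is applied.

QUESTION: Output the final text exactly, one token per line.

Answer: gltjk
rzhi
thi
wmysj
hnno
kqee
tbap
wkogu
dqkvr
xcpkr

Derivation:
Hunk 1: at line 8 remove [epzs] add [dqkvr] -> 10 lines: gltjk rzhi lxpa wmysj hnno kqee tbap wkogu dqkvr xcpkr
Hunk 2: at line 1 remove [lxpa] add [izpb,gsw,slqm] -> 12 lines: gltjk rzhi izpb gsw slqm wmysj hnno kqee tbap wkogu dqkvr xcpkr
Hunk 3: at line 2 remove [izpb] add [rtzro] -> 12 lines: gltjk rzhi rtzro gsw slqm wmysj hnno kqee tbap wkogu dqkvr xcpkr
Hunk 4: at line 1 remove [rtzro,gsw,slqm] add [chefg] -> 10 lines: gltjk rzhi chefg wmysj hnno kqee tbap wkogu dqkvr xcpkr
Hunk 5: at line 2 remove [chefg] add [thi] -> 10 lines: gltjk rzhi thi wmysj hnno kqee tbap wkogu dqkvr xcpkr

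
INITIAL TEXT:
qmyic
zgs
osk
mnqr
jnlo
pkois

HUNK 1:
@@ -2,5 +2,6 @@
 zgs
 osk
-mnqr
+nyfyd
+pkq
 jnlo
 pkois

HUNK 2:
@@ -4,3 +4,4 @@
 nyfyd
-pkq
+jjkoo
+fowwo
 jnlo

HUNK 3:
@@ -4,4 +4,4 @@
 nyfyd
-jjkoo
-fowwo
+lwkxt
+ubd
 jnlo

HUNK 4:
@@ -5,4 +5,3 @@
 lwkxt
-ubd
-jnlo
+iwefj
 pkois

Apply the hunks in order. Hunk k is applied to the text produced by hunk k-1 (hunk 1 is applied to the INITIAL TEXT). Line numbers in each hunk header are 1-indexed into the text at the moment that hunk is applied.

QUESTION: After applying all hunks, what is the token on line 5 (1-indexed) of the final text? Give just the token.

Hunk 1: at line 2 remove [mnqr] add [nyfyd,pkq] -> 7 lines: qmyic zgs osk nyfyd pkq jnlo pkois
Hunk 2: at line 4 remove [pkq] add [jjkoo,fowwo] -> 8 lines: qmyic zgs osk nyfyd jjkoo fowwo jnlo pkois
Hunk 3: at line 4 remove [jjkoo,fowwo] add [lwkxt,ubd] -> 8 lines: qmyic zgs osk nyfyd lwkxt ubd jnlo pkois
Hunk 4: at line 5 remove [ubd,jnlo] add [iwefj] -> 7 lines: qmyic zgs osk nyfyd lwkxt iwefj pkois
Final line 5: lwkxt

Answer: lwkxt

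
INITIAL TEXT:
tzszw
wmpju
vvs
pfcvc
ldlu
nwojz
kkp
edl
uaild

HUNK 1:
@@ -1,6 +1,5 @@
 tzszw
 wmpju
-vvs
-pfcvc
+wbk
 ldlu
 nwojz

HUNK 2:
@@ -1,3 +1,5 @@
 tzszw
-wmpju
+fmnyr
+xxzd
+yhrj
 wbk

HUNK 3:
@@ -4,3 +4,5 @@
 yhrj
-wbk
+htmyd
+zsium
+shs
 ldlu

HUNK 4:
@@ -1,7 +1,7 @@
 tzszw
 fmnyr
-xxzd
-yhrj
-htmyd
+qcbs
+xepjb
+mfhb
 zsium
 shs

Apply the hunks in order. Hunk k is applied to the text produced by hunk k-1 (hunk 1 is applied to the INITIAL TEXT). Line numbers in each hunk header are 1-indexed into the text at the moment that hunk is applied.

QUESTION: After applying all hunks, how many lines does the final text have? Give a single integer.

Answer: 12

Derivation:
Hunk 1: at line 1 remove [vvs,pfcvc] add [wbk] -> 8 lines: tzszw wmpju wbk ldlu nwojz kkp edl uaild
Hunk 2: at line 1 remove [wmpju] add [fmnyr,xxzd,yhrj] -> 10 lines: tzszw fmnyr xxzd yhrj wbk ldlu nwojz kkp edl uaild
Hunk 3: at line 4 remove [wbk] add [htmyd,zsium,shs] -> 12 lines: tzszw fmnyr xxzd yhrj htmyd zsium shs ldlu nwojz kkp edl uaild
Hunk 4: at line 1 remove [xxzd,yhrj,htmyd] add [qcbs,xepjb,mfhb] -> 12 lines: tzszw fmnyr qcbs xepjb mfhb zsium shs ldlu nwojz kkp edl uaild
Final line count: 12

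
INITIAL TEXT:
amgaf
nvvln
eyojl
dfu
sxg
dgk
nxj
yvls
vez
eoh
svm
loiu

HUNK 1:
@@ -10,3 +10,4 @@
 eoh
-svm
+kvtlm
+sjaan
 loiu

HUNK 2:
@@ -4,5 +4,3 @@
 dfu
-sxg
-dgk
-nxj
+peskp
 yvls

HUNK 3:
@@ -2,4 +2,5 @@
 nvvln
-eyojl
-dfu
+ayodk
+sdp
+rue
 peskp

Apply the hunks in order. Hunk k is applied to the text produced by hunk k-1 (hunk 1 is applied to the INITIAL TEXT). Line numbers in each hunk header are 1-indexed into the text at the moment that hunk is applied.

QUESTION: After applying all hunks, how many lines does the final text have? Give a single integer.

Hunk 1: at line 10 remove [svm] add [kvtlm,sjaan] -> 13 lines: amgaf nvvln eyojl dfu sxg dgk nxj yvls vez eoh kvtlm sjaan loiu
Hunk 2: at line 4 remove [sxg,dgk,nxj] add [peskp] -> 11 lines: amgaf nvvln eyojl dfu peskp yvls vez eoh kvtlm sjaan loiu
Hunk 3: at line 2 remove [eyojl,dfu] add [ayodk,sdp,rue] -> 12 lines: amgaf nvvln ayodk sdp rue peskp yvls vez eoh kvtlm sjaan loiu
Final line count: 12

Answer: 12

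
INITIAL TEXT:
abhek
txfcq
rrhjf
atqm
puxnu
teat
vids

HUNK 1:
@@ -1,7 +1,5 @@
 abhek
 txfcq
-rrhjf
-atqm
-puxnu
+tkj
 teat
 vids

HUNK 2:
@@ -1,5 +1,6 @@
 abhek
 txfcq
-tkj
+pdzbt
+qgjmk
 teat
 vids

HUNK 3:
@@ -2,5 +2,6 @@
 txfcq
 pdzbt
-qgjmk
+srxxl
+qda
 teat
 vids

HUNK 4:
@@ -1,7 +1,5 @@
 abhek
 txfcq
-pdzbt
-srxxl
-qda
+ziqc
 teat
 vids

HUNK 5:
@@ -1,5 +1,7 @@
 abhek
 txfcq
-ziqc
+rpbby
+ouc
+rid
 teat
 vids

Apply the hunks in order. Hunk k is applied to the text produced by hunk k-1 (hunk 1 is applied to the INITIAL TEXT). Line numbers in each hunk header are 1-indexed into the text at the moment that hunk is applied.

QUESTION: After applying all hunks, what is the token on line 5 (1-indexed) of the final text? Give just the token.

Answer: rid

Derivation:
Hunk 1: at line 1 remove [rrhjf,atqm,puxnu] add [tkj] -> 5 lines: abhek txfcq tkj teat vids
Hunk 2: at line 1 remove [tkj] add [pdzbt,qgjmk] -> 6 lines: abhek txfcq pdzbt qgjmk teat vids
Hunk 3: at line 2 remove [qgjmk] add [srxxl,qda] -> 7 lines: abhek txfcq pdzbt srxxl qda teat vids
Hunk 4: at line 1 remove [pdzbt,srxxl,qda] add [ziqc] -> 5 lines: abhek txfcq ziqc teat vids
Hunk 5: at line 1 remove [ziqc] add [rpbby,ouc,rid] -> 7 lines: abhek txfcq rpbby ouc rid teat vids
Final line 5: rid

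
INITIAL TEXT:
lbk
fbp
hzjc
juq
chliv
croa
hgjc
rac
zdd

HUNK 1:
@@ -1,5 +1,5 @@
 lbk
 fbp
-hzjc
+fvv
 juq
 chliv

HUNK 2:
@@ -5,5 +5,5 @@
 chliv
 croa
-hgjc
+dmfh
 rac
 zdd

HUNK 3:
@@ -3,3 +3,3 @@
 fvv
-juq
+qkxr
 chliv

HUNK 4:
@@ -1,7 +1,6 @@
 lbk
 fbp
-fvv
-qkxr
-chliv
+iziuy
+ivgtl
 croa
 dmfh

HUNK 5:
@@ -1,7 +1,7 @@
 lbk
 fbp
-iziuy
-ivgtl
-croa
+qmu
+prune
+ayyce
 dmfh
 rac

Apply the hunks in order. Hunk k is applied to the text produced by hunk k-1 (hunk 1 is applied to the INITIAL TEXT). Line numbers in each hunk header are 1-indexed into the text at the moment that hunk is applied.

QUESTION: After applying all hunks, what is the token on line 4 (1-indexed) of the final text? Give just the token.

Hunk 1: at line 1 remove [hzjc] add [fvv] -> 9 lines: lbk fbp fvv juq chliv croa hgjc rac zdd
Hunk 2: at line 5 remove [hgjc] add [dmfh] -> 9 lines: lbk fbp fvv juq chliv croa dmfh rac zdd
Hunk 3: at line 3 remove [juq] add [qkxr] -> 9 lines: lbk fbp fvv qkxr chliv croa dmfh rac zdd
Hunk 4: at line 1 remove [fvv,qkxr,chliv] add [iziuy,ivgtl] -> 8 lines: lbk fbp iziuy ivgtl croa dmfh rac zdd
Hunk 5: at line 1 remove [iziuy,ivgtl,croa] add [qmu,prune,ayyce] -> 8 lines: lbk fbp qmu prune ayyce dmfh rac zdd
Final line 4: prune

Answer: prune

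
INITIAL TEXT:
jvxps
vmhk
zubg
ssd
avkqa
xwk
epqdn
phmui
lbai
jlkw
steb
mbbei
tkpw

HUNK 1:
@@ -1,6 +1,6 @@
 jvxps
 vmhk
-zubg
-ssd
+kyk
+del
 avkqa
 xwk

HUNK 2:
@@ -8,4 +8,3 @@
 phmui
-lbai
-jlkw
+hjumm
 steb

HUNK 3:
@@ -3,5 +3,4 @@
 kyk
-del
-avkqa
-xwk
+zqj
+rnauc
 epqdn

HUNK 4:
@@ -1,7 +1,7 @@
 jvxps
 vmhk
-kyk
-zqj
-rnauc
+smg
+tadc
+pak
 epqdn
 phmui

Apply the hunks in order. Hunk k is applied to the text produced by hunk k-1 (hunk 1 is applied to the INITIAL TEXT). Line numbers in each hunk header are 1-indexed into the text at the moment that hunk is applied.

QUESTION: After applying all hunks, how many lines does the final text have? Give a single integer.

Answer: 11

Derivation:
Hunk 1: at line 1 remove [zubg,ssd] add [kyk,del] -> 13 lines: jvxps vmhk kyk del avkqa xwk epqdn phmui lbai jlkw steb mbbei tkpw
Hunk 2: at line 8 remove [lbai,jlkw] add [hjumm] -> 12 lines: jvxps vmhk kyk del avkqa xwk epqdn phmui hjumm steb mbbei tkpw
Hunk 3: at line 3 remove [del,avkqa,xwk] add [zqj,rnauc] -> 11 lines: jvxps vmhk kyk zqj rnauc epqdn phmui hjumm steb mbbei tkpw
Hunk 4: at line 1 remove [kyk,zqj,rnauc] add [smg,tadc,pak] -> 11 lines: jvxps vmhk smg tadc pak epqdn phmui hjumm steb mbbei tkpw
Final line count: 11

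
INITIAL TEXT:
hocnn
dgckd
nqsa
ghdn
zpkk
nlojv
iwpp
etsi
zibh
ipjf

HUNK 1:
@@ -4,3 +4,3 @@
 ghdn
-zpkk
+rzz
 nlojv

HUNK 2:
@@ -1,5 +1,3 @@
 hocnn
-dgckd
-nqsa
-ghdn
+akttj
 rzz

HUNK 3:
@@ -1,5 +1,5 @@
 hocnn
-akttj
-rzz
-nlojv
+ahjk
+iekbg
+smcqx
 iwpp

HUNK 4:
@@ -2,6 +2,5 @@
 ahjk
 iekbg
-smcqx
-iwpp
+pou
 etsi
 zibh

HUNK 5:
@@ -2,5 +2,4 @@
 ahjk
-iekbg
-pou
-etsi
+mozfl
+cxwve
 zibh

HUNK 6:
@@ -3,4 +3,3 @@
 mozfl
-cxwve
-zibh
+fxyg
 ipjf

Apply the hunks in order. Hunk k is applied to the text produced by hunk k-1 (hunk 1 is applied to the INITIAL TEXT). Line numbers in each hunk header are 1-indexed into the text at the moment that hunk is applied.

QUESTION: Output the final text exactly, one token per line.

Answer: hocnn
ahjk
mozfl
fxyg
ipjf

Derivation:
Hunk 1: at line 4 remove [zpkk] add [rzz] -> 10 lines: hocnn dgckd nqsa ghdn rzz nlojv iwpp etsi zibh ipjf
Hunk 2: at line 1 remove [dgckd,nqsa,ghdn] add [akttj] -> 8 lines: hocnn akttj rzz nlojv iwpp etsi zibh ipjf
Hunk 3: at line 1 remove [akttj,rzz,nlojv] add [ahjk,iekbg,smcqx] -> 8 lines: hocnn ahjk iekbg smcqx iwpp etsi zibh ipjf
Hunk 4: at line 2 remove [smcqx,iwpp] add [pou] -> 7 lines: hocnn ahjk iekbg pou etsi zibh ipjf
Hunk 5: at line 2 remove [iekbg,pou,etsi] add [mozfl,cxwve] -> 6 lines: hocnn ahjk mozfl cxwve zibh ipjf
Hunk 6: at line 3 remove [cxwve,zibh] add [fxyg] -> 5 lines: hocnn ahjk mozfl fxyg ipjf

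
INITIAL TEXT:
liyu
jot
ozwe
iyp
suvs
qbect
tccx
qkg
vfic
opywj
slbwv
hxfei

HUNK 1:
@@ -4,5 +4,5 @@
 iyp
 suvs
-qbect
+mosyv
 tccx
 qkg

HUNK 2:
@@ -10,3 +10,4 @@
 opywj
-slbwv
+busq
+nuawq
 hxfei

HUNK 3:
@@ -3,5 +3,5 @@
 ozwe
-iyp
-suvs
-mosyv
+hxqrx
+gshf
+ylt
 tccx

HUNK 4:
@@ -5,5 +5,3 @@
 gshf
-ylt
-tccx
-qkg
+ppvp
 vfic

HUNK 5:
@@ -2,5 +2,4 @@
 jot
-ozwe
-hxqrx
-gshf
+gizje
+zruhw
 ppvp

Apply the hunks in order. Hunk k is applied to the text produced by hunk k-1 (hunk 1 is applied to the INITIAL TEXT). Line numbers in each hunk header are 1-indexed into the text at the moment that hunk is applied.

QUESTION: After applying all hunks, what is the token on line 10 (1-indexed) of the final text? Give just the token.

Answer: hxfei

Derivation:
Hunk 1: at line 4 remove [qbect] add [mosyv] -> 12 lines: liyu jot ozwe iyp suvs mosyv tccx qkg vfic opywj slbwv hxfei
Hunk 2: at line 10 remove [slbwv] add [busq,nuawq] -> 13 lines: liyu jot ozwe iyp suvs mosyv tccx qkg vfic opywj busq nuawq hxfei
Hunk 3: at line 3 remove [iyp,suvs,mosyv] add [hxqrx,gshf,ylt] -> 13 lines: liyu jot ozwe hxqrx gshf ylt tccx qkg vfic opywj busq nuawq hxfei
Hunk 4: at line 5 remove [ylt,tccx,qkg] add [ppvp] -> 11 lines: liyu jot ozwe hxqrx gshf ppvp vfic opywj busq nuawq hxfei
Hunk 5: at line 2 remove [ozwe,hxqrx,gshf] add [gizje,zruhw] -> 10 lines: liyu jot gizje zruhw ppvp vfic opywj busq nuawq hxfei
Final line 10: hxfei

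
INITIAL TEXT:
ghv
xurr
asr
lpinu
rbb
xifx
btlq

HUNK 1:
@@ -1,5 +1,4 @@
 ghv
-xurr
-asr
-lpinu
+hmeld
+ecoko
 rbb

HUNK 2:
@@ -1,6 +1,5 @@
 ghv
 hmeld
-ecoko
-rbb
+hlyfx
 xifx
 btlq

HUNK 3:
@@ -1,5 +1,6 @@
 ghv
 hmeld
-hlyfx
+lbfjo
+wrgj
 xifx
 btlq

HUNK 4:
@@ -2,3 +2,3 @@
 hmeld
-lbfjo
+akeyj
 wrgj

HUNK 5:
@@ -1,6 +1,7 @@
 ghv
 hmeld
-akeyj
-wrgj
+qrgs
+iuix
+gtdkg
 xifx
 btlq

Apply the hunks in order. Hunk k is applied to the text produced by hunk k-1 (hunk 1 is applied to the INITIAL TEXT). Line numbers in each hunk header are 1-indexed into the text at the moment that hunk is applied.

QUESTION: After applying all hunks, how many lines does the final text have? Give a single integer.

Answer: 7

Derivation:
Hunk 1: at line 1 remove [xurr,asr,lpinu] add [hmeld,ecoko] -> 6 lines: ghv hmeld ecoko rbb xifx btlq
Hunk 2: at line 1 remove [ecoko,rbb] add [hlyfx] -> 5 lines: ghv hmeld hlyfx xifx btlq
Hunk 3: at line 1 remove [hlyfx] add [lbfjo,wrgj] -> 6 lines: ghv hmeld lbfjo wrgj xifx btlq
Hunk 4: at line 2 remove [lbfjo] add [akeyj] -> 6 lines: ghv hmeld akeyj wrgj xifx btlq
Hunk 5: at line 1 remove [akeyj,wrgj] add [qrgs,iuix,gtdkg] -> 7 lines: ghv hmeld qrgs iuix gtdkg xifx btlq
Final line count: 7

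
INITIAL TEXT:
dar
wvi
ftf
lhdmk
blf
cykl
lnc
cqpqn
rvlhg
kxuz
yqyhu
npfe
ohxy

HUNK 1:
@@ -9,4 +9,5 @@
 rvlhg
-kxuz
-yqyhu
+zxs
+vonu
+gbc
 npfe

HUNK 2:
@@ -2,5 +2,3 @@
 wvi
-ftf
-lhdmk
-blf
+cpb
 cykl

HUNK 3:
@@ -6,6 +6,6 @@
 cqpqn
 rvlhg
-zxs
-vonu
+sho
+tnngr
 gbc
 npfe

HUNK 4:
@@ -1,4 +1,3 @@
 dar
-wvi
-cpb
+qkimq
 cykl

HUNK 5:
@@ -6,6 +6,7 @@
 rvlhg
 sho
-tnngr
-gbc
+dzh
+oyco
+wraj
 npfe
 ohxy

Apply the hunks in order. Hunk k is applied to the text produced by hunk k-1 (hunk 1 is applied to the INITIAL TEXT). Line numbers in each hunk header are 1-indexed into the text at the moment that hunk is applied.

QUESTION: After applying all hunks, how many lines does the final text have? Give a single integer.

Hunk 1: at line 9 remove [kxuz,yqyhu] add [zxs,vonu,gbc] -> 14 lines: dar wvi ftf lhdmk blf cykl lnc cqpqn rvlhg zxs vonu gbc npfe ohxy
Hunk 2: at line 2 remove [ftf,lhdmk,blf] add [cpb] -> 12 lines: dar wvi cpb cykl lnc cqpqn rvlhg zxs vonu gbc npfe ohxy
Hunk 3: at line 6 remove [zxs,vonu] add [sho,tnngr] -> 12 lines: dar wvi cpb cykl lnc cqpqn rvlhg sho tnngr gbc npfe ohxy
Hunk 4: at line 1 remove [wvi,cpb] add [qkimq] -> 11 lines: dar qkimq cykl lnc cqpqn rvlhg sho tnngr gbc npfe ohxy
Hunk 5: at line 6 remove [tnngr,gbc] add [dzh,oyco,wraj] -> 12 lines: dar qkimq cykl lnc cqpqn rvlhg sho dzh oyco wraj npfe ohxy
Final line count: 12

Answer: 12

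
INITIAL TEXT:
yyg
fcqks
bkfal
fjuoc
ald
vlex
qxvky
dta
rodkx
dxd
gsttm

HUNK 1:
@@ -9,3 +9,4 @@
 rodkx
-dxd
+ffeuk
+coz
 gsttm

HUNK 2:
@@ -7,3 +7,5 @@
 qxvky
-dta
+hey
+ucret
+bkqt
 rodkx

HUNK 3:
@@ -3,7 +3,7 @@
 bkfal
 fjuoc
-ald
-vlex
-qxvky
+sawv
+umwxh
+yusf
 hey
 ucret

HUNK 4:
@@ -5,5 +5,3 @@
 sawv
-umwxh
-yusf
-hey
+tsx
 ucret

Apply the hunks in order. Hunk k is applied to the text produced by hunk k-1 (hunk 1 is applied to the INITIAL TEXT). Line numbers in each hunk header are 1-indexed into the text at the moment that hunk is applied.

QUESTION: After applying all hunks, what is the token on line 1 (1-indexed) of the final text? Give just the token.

Hunk 1: at line 9 remove [dxd] add [ffeuk,coz] -> 12 lines: yyg fcqks bkfal fjuoc ald vlex qxvky dta rodkx ffeuk coz gsttm
Hunk 2: at line 7 remove [dta] add [hey,ucret,bkqt] -> 14 lines: yyg fcqks bkfal fjuoc ald vlex qxvky hey ucret bkqt rodkx ffeuk coz gsttm
Hunk 3: at line 3 remove [ald,vlex,qxvky] add [sawv,umwxh,yusf] -> 14 lines: yyg fcqks bkfal fjuoc sawv umwxh yusf hey ucret bkqt rodkx ffeuk coz gsttm
Hunk 4: at line 5 remove [umwxh,yusf,hey] add [tsx] -> 12 lines: yyg fcqks bkfal fjuoc sawv tsx ucret bkqt rodkx ffeuk coz gsttm
Final line 1: yyg

Answer: yyg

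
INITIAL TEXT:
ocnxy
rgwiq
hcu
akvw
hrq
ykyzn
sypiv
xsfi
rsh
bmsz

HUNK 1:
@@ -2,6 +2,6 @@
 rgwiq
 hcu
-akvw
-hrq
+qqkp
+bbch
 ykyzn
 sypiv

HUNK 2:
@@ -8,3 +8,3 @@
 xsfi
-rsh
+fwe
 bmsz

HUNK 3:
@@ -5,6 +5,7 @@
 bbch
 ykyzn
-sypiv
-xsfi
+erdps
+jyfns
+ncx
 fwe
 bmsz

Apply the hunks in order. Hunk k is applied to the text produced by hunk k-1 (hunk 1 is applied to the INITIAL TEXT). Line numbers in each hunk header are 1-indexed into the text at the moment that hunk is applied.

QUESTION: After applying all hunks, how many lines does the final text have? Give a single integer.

Hunk 1: at line 2 remove [akvw,hrq] add [qqkp,bbch] -> 10 lines: ocnxy rgwiq hcu qqkp bbch ykyzn sypiv xsfi rsh bmsz
Hunk 2: at line 8 remove [rsh] add [fwe] -> 10 lines: ocnxy rgwiq hcu qqkp bbch ykyzn sypiv xsfi fwe bmsz
Hunk 3: at line 5 remove [sypiv,xsfi] add [erdps,jyfns,ncx] -> 11 lines: ocnxy rgwiq hcu qqkp bbch ykyzn erdps jyfns ncx fwe bmsz
Final line count: 11

Answer: 11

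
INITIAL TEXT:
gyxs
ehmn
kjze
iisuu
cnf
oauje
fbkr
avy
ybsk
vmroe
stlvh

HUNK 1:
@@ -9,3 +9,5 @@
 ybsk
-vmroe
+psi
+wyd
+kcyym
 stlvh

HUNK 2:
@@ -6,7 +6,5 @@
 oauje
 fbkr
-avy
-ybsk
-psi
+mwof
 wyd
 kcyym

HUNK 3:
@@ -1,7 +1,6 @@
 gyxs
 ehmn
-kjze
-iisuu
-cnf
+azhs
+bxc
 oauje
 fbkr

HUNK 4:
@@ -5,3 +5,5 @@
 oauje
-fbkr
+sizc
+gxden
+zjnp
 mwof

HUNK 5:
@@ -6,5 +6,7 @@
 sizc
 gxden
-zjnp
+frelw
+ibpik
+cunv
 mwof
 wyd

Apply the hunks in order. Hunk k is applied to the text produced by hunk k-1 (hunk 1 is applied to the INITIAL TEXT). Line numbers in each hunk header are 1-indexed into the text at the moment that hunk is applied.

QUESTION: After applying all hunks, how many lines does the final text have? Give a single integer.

Hunk 1: at line 9 remove [vmroe] add [psi,wyd,kcyym] -> 13 lines: gyxs ehmn kjze iisuu cnf oauje fbkr avy ybsk psi wyd kcyym stlvh
Hunk 2: at line 6 remove [avy,ybsk,psi] add [mwof] -> 11 lines: gyxs ehmn kjze iisuu cnf oauje fbkr mwof wyd kcyym stlvh
Hunk 3: at line 1 remove [kjze,iisuu,cnf] add [azhs,bxc] -> 10 lines: gyxs ehmn azhs bxc oauje fbkr mwof wyd kcyym stlvh
Hunk 4: at line 5 remove [fbkr] add [sizc,gxden,zjnp] -> 12 lines: gyxs ehmn azhs bxc oauje sizc gxden zjnp mwof wyd kcyym stlvh
Hunk 5: at line 6 remove [zjnp] add [frelw,ibpik,cunv] -> 14 lines: gyxs ehmn azhs bxc oauje sizc gxden frelw ibpik cunv mwof wyd kcyym stlvh
Final line count: 14

Answer: 14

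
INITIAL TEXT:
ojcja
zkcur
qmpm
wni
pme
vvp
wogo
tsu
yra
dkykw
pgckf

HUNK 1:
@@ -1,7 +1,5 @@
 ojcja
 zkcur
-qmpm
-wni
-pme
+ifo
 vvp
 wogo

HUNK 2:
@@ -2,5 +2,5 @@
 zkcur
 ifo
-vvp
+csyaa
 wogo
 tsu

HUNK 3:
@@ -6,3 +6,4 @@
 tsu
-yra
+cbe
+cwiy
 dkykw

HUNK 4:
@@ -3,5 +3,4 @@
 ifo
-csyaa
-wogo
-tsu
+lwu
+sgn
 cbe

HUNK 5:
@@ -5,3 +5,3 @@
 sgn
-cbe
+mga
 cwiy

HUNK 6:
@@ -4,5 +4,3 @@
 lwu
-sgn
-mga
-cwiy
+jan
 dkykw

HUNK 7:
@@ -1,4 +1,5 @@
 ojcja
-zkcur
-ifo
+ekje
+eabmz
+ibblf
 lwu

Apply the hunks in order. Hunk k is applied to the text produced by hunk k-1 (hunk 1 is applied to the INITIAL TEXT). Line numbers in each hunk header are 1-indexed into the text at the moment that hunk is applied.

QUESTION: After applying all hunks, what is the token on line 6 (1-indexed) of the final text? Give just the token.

Hunk 1: at line 1 remove [qmpm,wni,pme] add [ifo] -> 9 lines: ojcja zkcur ifo vvp wogo tsu yra dkykw pgckf
Hunk 2: at line 2 remove [vvp] add [csyaa] -> 9 lines: ojcja zkcur ifo csyaa wogo tsu yra dkykw pgckf
Hunk 3: at line 6 remove [yra] add [cbe,cwiy] -> 10 lines: ojcja zkcur ifo csyaa wogo tsu cbe cwiy dkykw pgckf
Hunk 4: at line 3 remove [csyaa,wogo,tsu] add [lwu,sgn] -> 9 lines: ojcja zkcur ifo lwu sgn cbe cwiy dkykw pgckf
Hunk 5: at line 5 remove [cbe] add [mga] -> 9 lines: ojcja zkcur ifo lwu sgn mga cwiy dkykw pgckf
Hunk 6: at line 4 remove [sgn,mga,cwiy] add [jan] -> 7 lines: ojcja zkcur ifo lwu jan dkykw pgckf
Hunk 7: at line 1 remove [zkcur,ifo] add [ekje,eabmz,ibblf] -> 8 lines: ojcja ekje eabmz ibblf lwu jan dkykw pgckf
Final line 6: jan

Answer: jan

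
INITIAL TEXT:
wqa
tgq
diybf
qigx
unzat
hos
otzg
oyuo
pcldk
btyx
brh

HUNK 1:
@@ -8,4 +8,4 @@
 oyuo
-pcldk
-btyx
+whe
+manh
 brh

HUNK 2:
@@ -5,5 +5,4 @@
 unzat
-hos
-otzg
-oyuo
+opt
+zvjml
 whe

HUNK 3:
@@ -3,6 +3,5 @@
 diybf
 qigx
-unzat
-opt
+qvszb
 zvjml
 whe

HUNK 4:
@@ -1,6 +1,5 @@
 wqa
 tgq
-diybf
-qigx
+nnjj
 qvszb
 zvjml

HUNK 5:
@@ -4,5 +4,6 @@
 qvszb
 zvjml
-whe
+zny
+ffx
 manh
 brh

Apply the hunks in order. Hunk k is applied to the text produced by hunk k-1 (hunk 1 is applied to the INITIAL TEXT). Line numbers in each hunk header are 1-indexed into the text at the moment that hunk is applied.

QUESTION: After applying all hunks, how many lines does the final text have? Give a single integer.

Hunk 1: at line 8 remove [pcldk,btyx] add [whe,manh] -> 11 lines: wqa tgq diybf qigx unzat hos otzg oyuo whe manh brh
Hunk 2: at line 5 remove [hos,otzg,oyuo] add [opt,zvjml] -> 10 lines: wqa tgq diybf qigx unzat opt zvjml whe manh brh
Hunk 3: at line 3 remove [unzat,opt] add [qvszb] -> 9 lines: wqa tgq diybf qigx qvszb zvjml whe manh brh
Hunk 4: at line 1 remove [diybf,qigx] add [nnjj] -> 8 lines: wqa tgq nnjj qvszb zvjml whe manh brh
Hunk 5: at line 4 remove [whe] add [zny,ffx] -> 9 lines: wqa tgq nnjj qvszb zvjml zny ffx manh brh
Final line count: 9

Answer: 9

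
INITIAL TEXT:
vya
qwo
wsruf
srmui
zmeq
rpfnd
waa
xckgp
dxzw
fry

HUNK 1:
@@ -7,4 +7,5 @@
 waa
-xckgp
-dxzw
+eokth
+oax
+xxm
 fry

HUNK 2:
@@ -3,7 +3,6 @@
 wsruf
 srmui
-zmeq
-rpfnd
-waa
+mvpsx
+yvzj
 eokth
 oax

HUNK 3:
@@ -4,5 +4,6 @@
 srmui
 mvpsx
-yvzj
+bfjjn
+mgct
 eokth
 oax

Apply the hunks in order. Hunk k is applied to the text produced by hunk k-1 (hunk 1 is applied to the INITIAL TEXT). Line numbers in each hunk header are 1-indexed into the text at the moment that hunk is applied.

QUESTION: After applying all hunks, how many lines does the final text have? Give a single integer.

Answer: 11

Derivation:
Hunk 1: at line 7 remove [xckgp,dxzw] add [eokth,oax,xxm] -> 11 lines: vya qwo wsruf srmui zmeq rpfnd waa eokth oax xxm fry
Hunk 2: at line 3 remove [zmeq,rpfnd,waa] add [mvpsx,yvzj] -> 10 lines: vya qwo wsruf srmui mvpsx yvzj eokth oax xxm fry
Hunk 3: at line 4 remove [yvzj] add [bfjjn,mgct] -> 11 lines: vya qwo wsruf srmui mvpsx bfjjn mgct eokth oax xxm fry
Final line count: 11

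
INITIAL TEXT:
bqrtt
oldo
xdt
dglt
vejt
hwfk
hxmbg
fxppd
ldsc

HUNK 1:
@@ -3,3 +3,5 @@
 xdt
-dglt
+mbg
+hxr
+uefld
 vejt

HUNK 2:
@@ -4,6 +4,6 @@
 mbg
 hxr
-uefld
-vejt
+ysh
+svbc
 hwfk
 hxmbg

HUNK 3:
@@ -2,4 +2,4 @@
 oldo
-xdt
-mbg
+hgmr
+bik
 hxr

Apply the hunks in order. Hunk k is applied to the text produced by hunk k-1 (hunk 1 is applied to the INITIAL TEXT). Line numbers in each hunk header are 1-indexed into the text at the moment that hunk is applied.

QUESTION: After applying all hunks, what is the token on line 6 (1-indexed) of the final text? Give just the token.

Hunk 1: at line 3 remove [dglt] add [mbg,hxr,uefld] -> 11 lines: bqrtt oldo xdt mbg hxr uefld vejt hwfk hxmbg fxppd ldsc
Hunk 2: at line 4 remove [uefld,vejt] add [ysh,svbc] -> 11 lines: bqrtt oldo xdt mbg hxr ysh svbc hwfk hxmbg fxppd ldsc
Hunk 3: at line 2 remove [xdt,mbg] add [hgmr,bik] -> 11 lines: bqrtt oldo hgmr bik hxr ysh svbc hwfk hxmbg fxppd ldsc
Final line 6: ysh

Answer: ysh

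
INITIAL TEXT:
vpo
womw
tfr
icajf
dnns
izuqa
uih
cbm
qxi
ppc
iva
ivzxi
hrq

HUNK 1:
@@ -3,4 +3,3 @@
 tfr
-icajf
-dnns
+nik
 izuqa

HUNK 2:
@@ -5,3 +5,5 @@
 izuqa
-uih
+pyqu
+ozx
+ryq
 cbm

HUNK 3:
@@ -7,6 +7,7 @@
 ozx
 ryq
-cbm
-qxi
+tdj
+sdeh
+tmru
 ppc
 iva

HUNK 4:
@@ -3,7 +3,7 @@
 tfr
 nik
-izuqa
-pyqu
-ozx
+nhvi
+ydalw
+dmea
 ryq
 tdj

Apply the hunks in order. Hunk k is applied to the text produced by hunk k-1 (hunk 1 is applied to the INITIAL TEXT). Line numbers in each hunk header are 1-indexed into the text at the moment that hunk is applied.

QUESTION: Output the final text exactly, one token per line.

Hunk 1: at line 3 remove [icajf,dnns] add [nik] -> 12 lines: vpo womw tfr nik izuqa uih cbm qxi ppc iva ivzxi hrq
Hunk 2: at line 5 remove [uih] add [pyqu,ozx,ryq] -> 14 lines: vpo womw tfr nik izuqa pyqu ozx ryq cbm qxi ppc iva ivzxi hrq
Hunk 3: at line 7 remove [cbm,qxi] add [tdj,sdeh,tmru] -> 15 lines: vpo womw tfr nik izuqa pyqu ozx ryq tdj sdeh tmru ppc iva ivzxi hrq
Hunk 4: at line 3 remove [izuqa,pyqu,ozx] add [nhvi,ydalw,dmea] -> 15 lines: vpo womw tfr nik nhvi ydalw dmea ryq tdj sdeh tmru ppc iva ivzxi hrq

Answer: vpo
womw
tfr
nik
nhvi
ydalw
dmea
ryq
tdj
sdeh
tmru
ppc
iva
ivzxi
hrq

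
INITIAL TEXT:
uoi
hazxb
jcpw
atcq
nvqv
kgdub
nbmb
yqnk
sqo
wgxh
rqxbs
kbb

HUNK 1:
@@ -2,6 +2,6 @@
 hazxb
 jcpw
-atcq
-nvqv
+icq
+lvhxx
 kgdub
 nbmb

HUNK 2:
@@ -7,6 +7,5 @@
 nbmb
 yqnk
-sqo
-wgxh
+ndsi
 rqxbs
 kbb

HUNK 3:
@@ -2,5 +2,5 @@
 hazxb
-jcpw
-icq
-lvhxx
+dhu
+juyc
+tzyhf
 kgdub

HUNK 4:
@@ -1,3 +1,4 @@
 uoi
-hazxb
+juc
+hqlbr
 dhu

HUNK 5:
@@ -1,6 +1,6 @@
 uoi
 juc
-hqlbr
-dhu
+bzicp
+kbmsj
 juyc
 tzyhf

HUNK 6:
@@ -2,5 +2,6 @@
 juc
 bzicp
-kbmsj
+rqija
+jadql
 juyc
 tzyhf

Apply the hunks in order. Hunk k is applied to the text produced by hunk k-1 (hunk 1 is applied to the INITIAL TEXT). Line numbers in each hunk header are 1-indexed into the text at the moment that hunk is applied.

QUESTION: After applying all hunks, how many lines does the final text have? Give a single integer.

Answer: 13

Derivation:
Hunk 1: at line 2 remove [atcq,nvqv] add [icq,lvhxx] -> 12 lines: uoi hazxb jcpw icq lvhxx kgdub nbmb yqnk sqo wgxh rqxbs kbb
Hunk 2: at line 7 remove [sqo,wgxh] add [ndsi] -> 11 lines: uoi hazxb jcpw icq lvhxx kgdub nbmb yqnk ndsi rqxbs kbb
Hunk 3: at line 2 remove [jcpw,icq,lvhxx] add [dhu,juyc,tzyhf] -> 11 lines: uoi hazxb dhu juyc tzyhf kgdub nbmb yqnk ndsi rqxbs kbb
Hunk 4: at line 1 remove [hazxb] add [juc,hqlbr] -> 12 lines: uoi juc hqlbr dhu juyc tzyhf kgdub nbmb yqnk ndsi rqxbs kbb
Hunk 5: at line 1 remove [hqlbr,dhu] add [bzicp,kbmsj] -> 12 lines: uoi juc bzicp kbmsj juyc tzyhf kgdub nbmb yqnk ndsi rqxbs kbb
Hunk 6: at line 2 remove [kbmsj] add [rqija,jadql] -> 13 lines: uoi juc bzicp rqija jadql juyc tzyhf kgdub nbmb yqnk ndsi rqxbs kbb
Final line count: 13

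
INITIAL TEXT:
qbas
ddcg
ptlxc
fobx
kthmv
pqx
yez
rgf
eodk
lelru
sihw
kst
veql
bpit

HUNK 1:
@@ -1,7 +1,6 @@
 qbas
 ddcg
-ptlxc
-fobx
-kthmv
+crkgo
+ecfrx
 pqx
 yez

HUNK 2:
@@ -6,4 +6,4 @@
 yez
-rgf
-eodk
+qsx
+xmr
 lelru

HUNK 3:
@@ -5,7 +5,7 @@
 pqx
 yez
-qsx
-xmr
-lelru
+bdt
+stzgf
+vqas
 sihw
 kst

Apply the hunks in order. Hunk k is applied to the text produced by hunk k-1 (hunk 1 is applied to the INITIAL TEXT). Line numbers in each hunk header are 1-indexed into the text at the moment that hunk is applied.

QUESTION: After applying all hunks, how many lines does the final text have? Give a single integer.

Answer: 13

Derivation:
Hunk 1: at line 1 remove [ptlxc,fobx,kthmv] add [crkgo,ecfrx] -> 13 lines: qbas ddcg crkgo ecfrx pqx yez rgf eodk lelru sihw kst veql bpit
Hunk 2: at line 6 remove [rgf,eodk] add [qsx,xmr] -> 13 lines: qbas ddcg crkgo ecfrx pqx yez qsx xmr lelru sihw kst veql bpit
Hunk 3: at line 5 remove [qsx,xmr,lelru] add [bdt,stzgf,vqas] -> 13 lines: qbas ddcg crkgo ecfrx pqx yez bdt stzgf vqas sihw kst veql bpit
Final line count: 13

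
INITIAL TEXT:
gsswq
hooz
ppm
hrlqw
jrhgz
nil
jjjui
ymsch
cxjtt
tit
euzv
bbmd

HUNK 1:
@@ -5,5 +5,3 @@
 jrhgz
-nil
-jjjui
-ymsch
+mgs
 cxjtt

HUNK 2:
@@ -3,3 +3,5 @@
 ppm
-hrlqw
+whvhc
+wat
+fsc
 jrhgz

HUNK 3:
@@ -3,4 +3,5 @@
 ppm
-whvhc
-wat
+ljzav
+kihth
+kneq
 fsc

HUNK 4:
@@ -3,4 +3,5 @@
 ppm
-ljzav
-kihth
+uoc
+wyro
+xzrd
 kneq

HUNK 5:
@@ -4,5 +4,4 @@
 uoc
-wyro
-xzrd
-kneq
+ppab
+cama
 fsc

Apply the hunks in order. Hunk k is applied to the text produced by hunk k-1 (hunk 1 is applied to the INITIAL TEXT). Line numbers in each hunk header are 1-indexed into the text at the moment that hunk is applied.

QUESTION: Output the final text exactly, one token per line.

Answer: gsswq
hooz
ppm
uoc
ppab
cama
fsc
jrhgz
mgs
cxjtt
tit
euzv
bbmd

Derivation:
Hunk 1: at line 5 remove [nil,jjjui,ymsch] add [mgs] -> 10 lines: gsswq hooz ppm hrlqw jrhgz mgs cxjtt tit euzv bbmd
Hunk 2: at line 3 remove [hrlqw] add [whvhc,wat,fsc] -> 12 lines: gsswq hooz ppm whvhc wat fsc jrhgz mgs cxjtt tit euzv bbmd
Hunk 3: at line 3 remove [whvhc,wat] add [ljzav,kihth,kneq] -> 13 lines: gsswq hooz ppm ljzav kihth kneq fsc jrhgz mgs cxjtt tit euzv bbmd
Hunk 4: at line 3 remove [ljzav,kihth] add [uoc,wyro,xzrd] -> 14 lines: gsswq hooz ppm uoc wyro xzrd kneq fsc jrhgz mgs cxjtt tit euzv bbmd
Hunk 5: at line 4 remove [wyro,xzrd,kneq] add [ppab,cama] -> 13 lines: gsswq hooz ppm uoc ppab cama fsc jrhgz mgs cxjtt tit euzv bbmd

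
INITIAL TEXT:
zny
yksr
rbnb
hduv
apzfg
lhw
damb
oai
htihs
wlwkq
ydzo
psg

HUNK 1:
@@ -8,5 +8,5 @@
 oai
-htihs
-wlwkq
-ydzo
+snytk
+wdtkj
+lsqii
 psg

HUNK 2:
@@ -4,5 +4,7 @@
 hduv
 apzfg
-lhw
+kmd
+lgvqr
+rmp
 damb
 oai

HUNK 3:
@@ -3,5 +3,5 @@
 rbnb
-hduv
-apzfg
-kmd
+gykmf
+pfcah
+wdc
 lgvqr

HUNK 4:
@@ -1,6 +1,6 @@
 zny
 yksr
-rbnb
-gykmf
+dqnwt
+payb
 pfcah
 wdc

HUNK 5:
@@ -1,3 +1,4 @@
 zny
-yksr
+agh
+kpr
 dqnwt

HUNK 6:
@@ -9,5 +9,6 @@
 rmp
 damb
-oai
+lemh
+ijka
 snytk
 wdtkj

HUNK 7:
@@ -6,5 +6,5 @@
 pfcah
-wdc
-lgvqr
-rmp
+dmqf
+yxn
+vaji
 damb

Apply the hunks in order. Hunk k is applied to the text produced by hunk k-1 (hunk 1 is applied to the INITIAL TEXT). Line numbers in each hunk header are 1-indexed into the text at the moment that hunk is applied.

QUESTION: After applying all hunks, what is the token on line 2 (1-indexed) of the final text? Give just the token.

Answer: agh

Derivation:
Hunk 1: at line 8 remove [htihs,wlwkq,ydzo] add [snytk,wdtkj,lsqii] -> 12 lines: zny yksr rbnb hduv apzfg lhw damb oai snytk wdtkj lsqii psg
Hunk 2: at line 4 remove [lhw] add [kmd,lgvqr,rmp] -> 14 lines: zny yksr rbnb hduv apzfg kmd lgvqr rmp damb oai snytk wdtkj lsqii psg
Hunk 3: at line 3 remove [hduv,apzfg,kmd] add [gykmf,pfcah,wdc] -> 14 lines: zny yksr rbnb gykmf pfcah wdc lgvqr rmp damb oai snytk wdtkj lsqii psg
Hunk 4: at line 1 remove [rbnb,gykmf] add [dqnwt,payb] -> 14 lines: zny yksr dqnwt payb pfcah wdc lgvqr rmp damb oai snytk wdtkj lsqii psg
Hunk 5: at line 1 remove [yksr] add [agh,kpr] -> 15 lines: zny agh kpr dqnwt payb pfcah wdc lgvqr rmp damb oai snytk wdtkj lsqii psg
Hunk 6: at line 9 remove [oai] add [lemh,ijka] -> 16 lines: zny agh kpr dqnwt payb pfcah wdc lgvqr rmp damb lemh ijka snytk wdtkj lsqii psg
Hunk 7: at line 6 remove [wdc,lgvqr,rmp] add [dmqf,yxn,vaji] -> 16 lines: zny agh kpr dqnwt payb pfcah dmqf yxn vaji damb lemh ijka snytk wdtkj lsqii psg
Final line 2: agh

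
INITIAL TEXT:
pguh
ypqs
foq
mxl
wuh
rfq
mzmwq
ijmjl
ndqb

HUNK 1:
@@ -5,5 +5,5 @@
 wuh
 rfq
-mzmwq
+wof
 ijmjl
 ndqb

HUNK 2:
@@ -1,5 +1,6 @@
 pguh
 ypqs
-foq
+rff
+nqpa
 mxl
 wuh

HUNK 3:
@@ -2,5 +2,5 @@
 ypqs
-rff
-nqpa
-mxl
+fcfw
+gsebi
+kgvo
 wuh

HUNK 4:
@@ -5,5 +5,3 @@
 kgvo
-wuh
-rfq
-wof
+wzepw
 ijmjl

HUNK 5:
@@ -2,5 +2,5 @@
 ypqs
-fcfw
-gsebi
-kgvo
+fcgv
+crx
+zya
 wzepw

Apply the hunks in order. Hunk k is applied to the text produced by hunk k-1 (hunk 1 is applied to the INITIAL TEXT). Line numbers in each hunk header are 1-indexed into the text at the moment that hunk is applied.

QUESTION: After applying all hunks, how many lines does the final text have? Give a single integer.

Answer: 8

Derivation:
Hunk 1: at line 5 remove [mzmwq] add [wof] -> 9 lines: pguh ypqs foq mxl wuh rfq wof ijmjl ndqb
Hunk 2: at line 1 remove [foq] add [rff,nqpa] -> 10 lines: pguh ypqs rff nqpa mxl wuh rfq wof ijmjl ndqb
Hunk 3: at line 2 remove [rff,nqpa,mxl] add [fcfw,gsebi,kgvo] -> 10 lines: pguh ypqs fcfw gsebi kgvo wuh rfq wof ijmjl ndqb
Hunk 4: at line 5 remove [wuh,rfq,wof] add [wzepw] -> 8 lines: pguh ypqs fcfw gsebi kgvo wzepw ijmjl ndqb
Hunk 5: at line 2 remove [fcfw,gsebi,kgvo] add [fcgv,crx,zya] -> 8 lines: pguh ypqs fcgv crx zya wzepw ijmjl ndqb
Final line count: 8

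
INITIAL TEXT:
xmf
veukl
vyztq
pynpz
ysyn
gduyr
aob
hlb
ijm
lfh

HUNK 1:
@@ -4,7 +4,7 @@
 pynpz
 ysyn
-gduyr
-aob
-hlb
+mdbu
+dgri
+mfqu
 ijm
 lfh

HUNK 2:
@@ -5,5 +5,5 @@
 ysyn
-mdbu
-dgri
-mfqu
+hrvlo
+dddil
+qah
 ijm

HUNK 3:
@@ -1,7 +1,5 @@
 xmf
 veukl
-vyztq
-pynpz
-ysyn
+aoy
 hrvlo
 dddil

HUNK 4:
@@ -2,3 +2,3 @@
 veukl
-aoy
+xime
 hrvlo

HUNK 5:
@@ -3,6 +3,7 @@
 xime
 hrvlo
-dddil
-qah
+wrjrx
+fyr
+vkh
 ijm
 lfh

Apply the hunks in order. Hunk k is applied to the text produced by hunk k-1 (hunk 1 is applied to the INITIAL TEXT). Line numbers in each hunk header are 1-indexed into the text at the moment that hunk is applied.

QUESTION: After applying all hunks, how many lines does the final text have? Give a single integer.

Hunk 1: at line 4 remove [gduyr,aob,hlb] add [mdbu,dgri,mfqu] -> 10 lines: xmf veukl vyztq pynpz ysyn mdbu dgri mfqu ijm lfh
Hunk 2: at line 5 remove [mdbu,dgri,mfqu] add [hrvlo,dddil,qah] -> 10 lines: xmf veukl vyztq pynpz ysyn hrvlo dddil qah ijm lfh
Hunk 3: at line 1 remove [vyztq,pynpz,ysyn] add [aoy] -> 8 lines: xmf veukl aoy hrvlo dddil qah ijm lfh
Hunk 4: at line 2 remove [aoy] add [xime] -> 8 lines: xmf veukl xime hrvlo dddil qah ijm lfh
Hunk 5: at line 3 remove [dddil,qah] add [wrjrx,fyr,vkh] -> 9 lines: xmf veukl xime hrvlo wrjrx fyr vkh ijm lfh
Final line count: 9

Answer: 9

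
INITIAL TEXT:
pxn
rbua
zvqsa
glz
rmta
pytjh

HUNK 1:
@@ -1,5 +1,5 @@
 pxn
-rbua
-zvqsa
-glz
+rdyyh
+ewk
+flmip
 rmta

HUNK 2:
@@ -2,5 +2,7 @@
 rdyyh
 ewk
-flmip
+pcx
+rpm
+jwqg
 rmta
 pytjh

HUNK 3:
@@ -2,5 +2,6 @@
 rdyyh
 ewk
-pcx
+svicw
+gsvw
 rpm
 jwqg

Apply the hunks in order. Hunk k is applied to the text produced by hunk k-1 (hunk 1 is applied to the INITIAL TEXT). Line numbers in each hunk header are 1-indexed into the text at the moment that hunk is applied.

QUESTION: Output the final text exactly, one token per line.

Hunk 1: at line 1 remove [rbua,zvqsa,glz] add [rdyyh,ewk,flmip] -> 6 lines: pxn rdyyh ewk flmip rmta pytjh
Hunk 2: at line 2 remove [flmip] add [pcx,rpm,jwqg] -> 8 lines: pxn rdyyh ewk pcx rpm jwqg rmta pytjh
Hunk 3: at line 2 remove [pcx] add [svicw,gsvw] -> 9 lines: pxn rdyyh ewk svicw gsvw rpm jwqg rmta pytjh

Answer: pxn
rdyyh
ewk
svicw
gsvw
rpm
jwqg
rmta
pytjh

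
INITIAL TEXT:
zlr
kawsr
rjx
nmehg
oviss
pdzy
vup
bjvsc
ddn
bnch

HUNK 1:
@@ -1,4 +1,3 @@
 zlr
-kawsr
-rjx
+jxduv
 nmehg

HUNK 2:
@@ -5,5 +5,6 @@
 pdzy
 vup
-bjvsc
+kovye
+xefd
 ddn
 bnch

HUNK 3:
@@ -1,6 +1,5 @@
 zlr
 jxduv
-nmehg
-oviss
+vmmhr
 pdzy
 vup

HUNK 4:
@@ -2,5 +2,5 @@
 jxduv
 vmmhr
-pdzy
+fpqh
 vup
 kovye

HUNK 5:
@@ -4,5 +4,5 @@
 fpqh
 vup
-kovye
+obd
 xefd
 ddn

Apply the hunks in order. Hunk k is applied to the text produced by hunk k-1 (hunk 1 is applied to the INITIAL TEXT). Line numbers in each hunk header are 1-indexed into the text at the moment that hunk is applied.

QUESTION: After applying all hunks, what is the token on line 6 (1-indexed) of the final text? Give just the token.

Hunk 1: at line 1 remove [kawsr,rjx] add [jxduv] -> 9 lines: zlr jxduv nmehg oviss pdzy vup bjvsc ddn bnch
Hunk 2: at line 5 remove [bjvsc] add [kovye,xefd] -> 10 lines: zlr jxduv nmehg oviss pdzy vup kovye xefd ddn bnch
Hunk 3: at line 1 remove [nmehg,oviss] add [vmmhr] -> 9 lines: zlr jxduv vmmhr pdzy vup kovye xefd ddn bnch
Hunk 4: at line 2 remove [pdzy] add [fpqh] -> 9 lines: zlr jxduv vmmhr fpqh vup kovye xefd ddn bnch
Hunk 5: at line 4 remove [kovye] add [obd] -> 9 lines: zlr jxduv vmmhr fpqh vup obd xefd ddn bnch
Final line 6: obd

Answer: obd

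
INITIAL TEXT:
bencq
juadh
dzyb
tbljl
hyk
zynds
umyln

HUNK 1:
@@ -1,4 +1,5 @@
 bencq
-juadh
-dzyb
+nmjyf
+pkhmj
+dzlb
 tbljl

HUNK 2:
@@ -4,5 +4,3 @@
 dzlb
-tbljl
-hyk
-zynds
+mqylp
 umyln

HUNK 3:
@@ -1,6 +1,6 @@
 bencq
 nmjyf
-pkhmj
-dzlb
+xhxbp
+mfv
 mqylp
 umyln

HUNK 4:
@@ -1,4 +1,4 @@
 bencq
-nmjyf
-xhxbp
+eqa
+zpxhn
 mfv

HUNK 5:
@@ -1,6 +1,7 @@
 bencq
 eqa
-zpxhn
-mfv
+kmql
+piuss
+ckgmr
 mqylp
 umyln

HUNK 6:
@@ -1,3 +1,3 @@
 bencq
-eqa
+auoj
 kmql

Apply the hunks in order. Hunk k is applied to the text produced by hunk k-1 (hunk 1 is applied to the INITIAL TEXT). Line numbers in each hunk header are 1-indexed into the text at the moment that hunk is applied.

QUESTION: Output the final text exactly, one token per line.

Hunk 1: at line 1 remove [juadh,dzyb] add [nmjyf,pkhmj,dzlb] -> 8 lines: bencq nmjyf pkhmj dzlb tbljl hyk zynds umyln
Hunk 2: at line 4 remove [tbljl,hyk,zynds] add [mqylp] -> 6 lines: bencq nmjyf pkhmj dzlb mqylp umyln
Hunk 3: at line 1 remove [pkhmj,dzlb] add [xhxbp,mfv] -> 6 lines: bencq nmjyf xhxbp mfv mqylp umyln
Hunk 4: at line 1 remove [nmjyf,xhxbp] add [eqa,zpxhn] -> 6 lines: bencq eqa zpxhn mfv mqylp umyln
Hunk 5: at line 1 remove [zpxhn,mfv] add [kmql,piuss,ckgmr] -> 7 lines: bencq eqa kmql piuss ckgmr mqylp umyln
Hunk 6: at line 1 remove [eqa] add [auoj] -> 7 lines: bencq auoj kmql piuss ckgmr mqylp umyln

Answer: bencq
auoj
kmql
piuss
ckgmr
mqylp
umyln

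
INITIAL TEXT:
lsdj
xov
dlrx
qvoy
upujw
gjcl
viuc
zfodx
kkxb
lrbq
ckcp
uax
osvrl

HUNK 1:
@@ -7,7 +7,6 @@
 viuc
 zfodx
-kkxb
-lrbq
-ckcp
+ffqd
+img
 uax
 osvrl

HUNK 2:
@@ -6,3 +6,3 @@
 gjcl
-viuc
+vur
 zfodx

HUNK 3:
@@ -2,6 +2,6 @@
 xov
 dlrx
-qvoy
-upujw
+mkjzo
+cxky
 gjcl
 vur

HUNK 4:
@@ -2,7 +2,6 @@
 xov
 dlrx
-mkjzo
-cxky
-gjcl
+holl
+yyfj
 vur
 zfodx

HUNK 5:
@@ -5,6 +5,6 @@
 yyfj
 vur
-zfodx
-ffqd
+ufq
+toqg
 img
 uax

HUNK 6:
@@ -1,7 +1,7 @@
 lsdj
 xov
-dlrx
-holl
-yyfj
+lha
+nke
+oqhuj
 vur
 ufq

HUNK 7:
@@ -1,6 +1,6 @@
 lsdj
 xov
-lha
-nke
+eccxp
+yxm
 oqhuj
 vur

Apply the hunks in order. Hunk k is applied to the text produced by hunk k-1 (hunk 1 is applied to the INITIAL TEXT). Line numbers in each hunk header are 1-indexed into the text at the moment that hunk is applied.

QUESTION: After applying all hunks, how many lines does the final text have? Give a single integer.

Answer: 11

Derivation:
Hunk 1: at line 7 remove [kkxb,lrbq,ckcp] add [ffqd,img] -> 12 lines: lsdj xov dlrx qvoy upujw gjcl viuc zfodx ffqd img uax osvrl
Hunk 2: at line 6 remove [viuc] add [vur] -> 12 lines: lsdj xov dlrx qvoy upujw gjcl vur zfodx ffqd img uax osvrl
Hunk 3: at line 2 remove [qvoy,upujw] add [mkjzo,cxky] -> 12 lines: lsdj xov dlrx mkjzo cxky gjcl vur zfodx ffqd img uax osvrl
Hunk 4: at line 2 remove [mkjzo,cxky,gjcl] add [holl,yyfj] -> 11 lines: lsdj xov dlrx holl yyfj vur zfodx ffqd img uax osvrl
Hunk 5: at line 5 remove [zfodx,ffqd] add [ufq,toqg] -> 11 lines: lsdj xov dlrx holl yyfj vur ufq toqg img uax osvrl
Hunk 6: at line 1 remove [dlrx,holl,yyfj] add [lha,nke,oqhuj] -> 11 lines: lsdj xov lha nke oqhuj vur ufq toqg img uax osvrl
Hunk 7: at line 1 remove [lha,nke] add [eccxp,yxm] -> 11 lines: lsdj xov eccxp yxm oqhuj vur ufq toqg img uax osvrl
Final line count: 11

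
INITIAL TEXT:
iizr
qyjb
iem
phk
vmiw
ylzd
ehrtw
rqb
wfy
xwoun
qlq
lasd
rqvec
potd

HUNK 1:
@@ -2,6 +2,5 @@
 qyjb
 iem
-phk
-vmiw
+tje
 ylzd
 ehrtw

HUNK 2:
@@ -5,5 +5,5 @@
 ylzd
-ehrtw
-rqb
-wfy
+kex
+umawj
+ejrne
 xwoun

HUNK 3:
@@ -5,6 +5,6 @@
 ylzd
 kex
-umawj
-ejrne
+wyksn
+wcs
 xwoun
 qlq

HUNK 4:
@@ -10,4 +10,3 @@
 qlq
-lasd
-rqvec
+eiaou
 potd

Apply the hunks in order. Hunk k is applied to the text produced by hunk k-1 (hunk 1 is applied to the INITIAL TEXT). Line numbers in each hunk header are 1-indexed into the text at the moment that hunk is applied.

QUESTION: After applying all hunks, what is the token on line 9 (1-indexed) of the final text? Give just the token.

Hunk 1: at line 2 remove [phk,vmiw] add [tje] -> 13 lines: iizr qyjb iem tje ylzd ehrtw rqb wfy xwoun qlq lasd rqvec potd
Hunk 2: at line 5 remove [ehrtw,rqb,wfy] add [kex,umawj,ejrne] -> 13 lines: iizr qyjb iem tje ylzd kex umawj ejrne xwoun qlq lasd rqvec potd
Hunk 3: at line 5 remove [umawj,ejrne] add [wyksn,wcs] -> 13 lines: iizr qyjb iem tje ylzd kex wyksn wcs xwoun qlq lasd rqvec potd
Hunk 4: at line 10 remove [lasd,rqvec] add [eiaou] -> 12 lines: iizr qyjb iem tje ylzd kex wyksn wcs xwoun qlq eiaou potd
Final line 9: xwoun

Answer: xwoun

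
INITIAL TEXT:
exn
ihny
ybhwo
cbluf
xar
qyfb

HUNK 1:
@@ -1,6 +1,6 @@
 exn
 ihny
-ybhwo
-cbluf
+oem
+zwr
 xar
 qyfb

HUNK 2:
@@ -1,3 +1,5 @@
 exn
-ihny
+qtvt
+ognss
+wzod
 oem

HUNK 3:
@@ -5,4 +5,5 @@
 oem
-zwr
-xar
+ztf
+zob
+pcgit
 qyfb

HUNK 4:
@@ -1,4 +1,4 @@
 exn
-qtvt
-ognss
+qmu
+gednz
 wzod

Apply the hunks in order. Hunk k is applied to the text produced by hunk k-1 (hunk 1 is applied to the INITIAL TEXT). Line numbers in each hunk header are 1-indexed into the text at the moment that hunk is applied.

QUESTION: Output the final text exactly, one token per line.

Answer: exn
qmu
gednz
wzod
oem
ztf
zob
pcgit
qyfb

Derivation:
Hunk 1: at line 1 remove [ybhwo,cbluf] add [oem,zwr] -> 6 lines: exn ihny oem zwr xar qyfb
Hunk 2: at line 1 remove [ihny] add [qtvt,ognss,wzod] -> 8 lines: exn qtvt ognss wzod oem zwr xar qyfb
Hunk 3: at line 5 remove [zwr,xar] add [ztf,zob,pcgit] -> 9 lines: exn qtvt ognss wzod oem ztf zob pcgit qyfb
Hunk 4: at line 1 remove [qtvt,ognss] add [qmu,gednz] -> 9 lines: exn qmu gednz wzod oem ztf zob pcgit qyfb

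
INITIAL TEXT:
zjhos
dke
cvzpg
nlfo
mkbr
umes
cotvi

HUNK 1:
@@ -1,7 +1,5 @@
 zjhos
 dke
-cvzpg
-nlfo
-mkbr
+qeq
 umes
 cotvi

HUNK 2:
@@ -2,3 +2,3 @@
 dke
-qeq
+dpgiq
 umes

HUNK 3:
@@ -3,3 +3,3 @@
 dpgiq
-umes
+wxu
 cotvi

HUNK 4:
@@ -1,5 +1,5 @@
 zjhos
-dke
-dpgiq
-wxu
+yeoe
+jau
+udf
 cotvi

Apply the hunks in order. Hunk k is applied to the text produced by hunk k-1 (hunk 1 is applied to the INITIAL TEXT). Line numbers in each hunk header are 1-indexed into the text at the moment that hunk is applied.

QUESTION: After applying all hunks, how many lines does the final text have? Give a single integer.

Hunk 1: at line 1 remove [cvzpg,nlfo,mkbr] add [qeq] -> 5 lines: zjhos dke qeq umes cotvi
Hunk 2: at line 2 remove [qeq] add [dpgiq] -> 5 lines: zjhos dke dpgiq umes cotvi
Hunk 3: at line 3 remove [umes] add [wxu] -> 5 lines: zjhos dke dpgiq wxu cotvi
Hunk 4: at line 1 remove [dke,dpgiq,wxu] add [yeoe,jau,udf] -> 5 lines: zjhos yeoe jau udf cotvi
Final line count: 5

Answer: 5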